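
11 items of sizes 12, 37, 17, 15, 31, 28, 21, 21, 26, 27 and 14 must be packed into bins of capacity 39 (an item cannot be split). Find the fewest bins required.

Total = 37 + 31 + 28 + 27 + 26 + 21 + 21 + 17 + 15 + 14 + 12 = 249.
Lower bound: ⌈249/39⌉ = 7 bins.
A packing using 8 bins:
  bin 1: 37 = 37
  bin 2: 31 = 31
  bin 3: 28 = 28
  bin 4: 27 + 12 = 39
  bin 5: 26 = 26
  bin 6: 21 + 17 = 38
  bin 7: 21 + 15 = 36
  bin 8: 14 = 14
No arrangement into 7 bins stays within capacity, so 8 is optimal.

8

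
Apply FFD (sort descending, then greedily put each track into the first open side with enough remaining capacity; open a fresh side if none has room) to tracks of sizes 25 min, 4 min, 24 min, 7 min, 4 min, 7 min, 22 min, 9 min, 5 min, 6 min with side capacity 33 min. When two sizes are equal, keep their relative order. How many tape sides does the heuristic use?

4

Sorted descending: 25, 24, 22, 9, 7, 7, 6, 5, 4, 4.
  25 → side 1 (new)  [load 25/33]
  24 → side 2 (new)  [load 24/33]
  22 → side 3 (new)  [load 22/33]
  9 → side 2  [load 33/33]
  7 → side 1  [load 32/33]
  7 → side 3  [load 29/33]
  6 → side 4 (new)  [load 6/33]
  5 → side 4  [load 11/33]
  4 → side 3  [load 33/33]
  4 → side 4  [load 15/33]
4 tape sides opened.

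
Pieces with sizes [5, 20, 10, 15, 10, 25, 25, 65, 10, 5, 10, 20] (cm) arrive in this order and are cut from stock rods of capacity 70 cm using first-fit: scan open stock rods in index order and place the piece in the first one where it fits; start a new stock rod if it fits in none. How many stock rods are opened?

4

  5 → stock rod 1 (new)  [load 5/70]
  20 → stock rod 1  [load 25/70]
  10 → stock rod 1  [load 35/70]
  15 → stock rod 1  [load 50/70]
  10 → stock rod 1  [load 60/70]
  25 → stock rod 2 (new)  [load 25/70]
  25 → stock rod 2  [load 50/70]
  65 → stock rod 3 (new)  [load 65/70]
  10 → stock rod 1  [load 70/70]
  5 → stock rod 2  [load 55/70]
  10 → stock rod 2  [load 65/70]
  20 → stock rod 4 (new)  [load 20/70]
4 stock rods opened.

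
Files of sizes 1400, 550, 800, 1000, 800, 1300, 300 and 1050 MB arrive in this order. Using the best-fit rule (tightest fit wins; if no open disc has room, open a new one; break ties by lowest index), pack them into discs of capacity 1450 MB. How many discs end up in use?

6

  1400 → disc 1 (new)  [load 1400/1450]
  550 → disc 2 (new)  [load 550/1450]
  800 → disc 2  [load 1350/1450]
  1000 → disc 3 (new)  [load 1000/1450]
  800 → disc 4 (new)  [load 800/1450]
  1300 → disc 5 (new)  [load 1300/1450]
  300 → disc 3  [load 1300/1450]
  1050 → disc 6 (new)  [load 1050/1450]
6 discs opened.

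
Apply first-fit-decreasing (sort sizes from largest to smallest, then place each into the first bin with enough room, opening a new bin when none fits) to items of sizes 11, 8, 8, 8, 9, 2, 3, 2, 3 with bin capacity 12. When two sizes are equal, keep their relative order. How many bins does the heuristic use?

Sorted descending: 11, 9, 8, 8, 8, 3, 3, 2, 2.
  11 → bin 1 (new)  [load 11/12]
  9 → bin 2 (new)  [load 9/12]
  8 → bin 3 (new)  [load 8/12]
  8 → bin 4 (new)  [load 8/12]
  8 → bin 5 (new)  [load 8/12]
  3 → bin 2  [load 12/12]
  3 → bin 3  [load 11/12]
  2 → bin 4  [load 10/12]
  2 → bin 4  [load 12/12]
5 bins opened.

5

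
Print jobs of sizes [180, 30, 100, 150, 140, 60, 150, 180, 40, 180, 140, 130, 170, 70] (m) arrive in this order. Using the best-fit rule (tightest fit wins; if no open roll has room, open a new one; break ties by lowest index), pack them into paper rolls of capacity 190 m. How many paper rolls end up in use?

11

  180 → roll 1 (new)  [load 180/190]
  30 → roll 2 (new)  [load 30/190]
  100 → roll 2  [load 130/190]
  150 → roll 3 (new)  [load 150/190]
  140 → roll 4 (new)  [load 140/190]
  60 → roll 2  [load 190/190]
  150 → roll 5 (new)  [load 150/190]
  180 → roll 6 (new)  [load 180/190]
  40 → roll 3  [load 190/190]
  180 → roll 7 (new)  [load 180/190]
  140 → roll 8 (new)  [load 140/190]
  130 → roll 9 (new)  [load 130/190]
  170 → roll 10 (new)  [load 170/190]
  70 → roll 11 (new)  [load 70/190]
11 paper rolls opened.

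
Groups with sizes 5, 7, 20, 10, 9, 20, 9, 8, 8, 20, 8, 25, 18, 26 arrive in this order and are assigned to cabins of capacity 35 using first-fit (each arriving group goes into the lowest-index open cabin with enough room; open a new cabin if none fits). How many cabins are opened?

7

  5 → cabin 1 (new)  [load 5/35]
  7 → cabin 1  [load 12/35]
  20 → cabin 1  [load 32/35]
  10 → cabin 2 (new)  [load 10/35]
  9 → cabin 2  [load 19/35]
  20 → cabin 3 (new)  [load 20/35]
  9 → cabin 2  [load 28/35]
  8 → cabin 3  [load 28/35]
  8 → cabin 4 (new)  [load 8/35]
  20 → cabin 4  [load 28/35]
  8 → cabin 5 (new)  [load 8/35]
  25 → cabin 5  [load 33/35]
  18 → cabin 6 (new)  [load 18/35]
  26 → cabin 7 (new)  [load 26/35]
7 cabins opened.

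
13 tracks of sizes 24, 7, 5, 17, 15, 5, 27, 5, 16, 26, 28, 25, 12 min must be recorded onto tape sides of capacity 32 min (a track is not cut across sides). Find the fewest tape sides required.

Total = 28 + 27 + 26 + 25 + 24 + 17 + 16 + 15 + 12 + 7 + 5 + 5 + 5 = 212 min.
Lower bound: ⌈212/32⌉ = 7 tape sides.
A packing using 7 tape sides:
  side 1: 28 = 28
  side 2: 27 + 5 = 32
  side 3: 26 + 5 = 31
  side 4: 25 + 7 = 32
  side 5: 24 + 5 = 29
  side 6: 17 + 15 = 32
  side 7: 16 + 12 = 28
This matches the lower bound, so 7 is optimal.

7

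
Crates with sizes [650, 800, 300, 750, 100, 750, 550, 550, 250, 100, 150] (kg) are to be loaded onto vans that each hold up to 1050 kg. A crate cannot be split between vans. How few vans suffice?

6

Total = 800 + 750 + 750 + 650 + 550 + 550 + 300 + 250 + 150 + 100 + 100 = 4950 kg.
Lower bound: ⌈4950/1050⌉ = 5 vans.
Also, 6 crates each exceed 525 kg, and no two of those can share a van, so at least 6 vans are needed.
A packing using 6 vans:
  van 1: 800 + 250 = 1050
  van 2: 750 + 300 = 1050
  van 3: 750 + 150 + 100 = 1000
  van 4: 650 + 100 = 750
  van 5: 550 = 550
  van 6: 550 = 550
This matches the lower bound, so 6 is optimal.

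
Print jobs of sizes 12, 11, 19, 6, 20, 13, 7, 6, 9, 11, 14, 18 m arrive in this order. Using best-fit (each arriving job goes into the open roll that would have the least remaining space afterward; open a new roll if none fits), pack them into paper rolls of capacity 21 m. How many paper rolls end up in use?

8

  12 → roll 1 (new)  [load 12/21]
  11 → roll 2 (new)  [load 11/21]
  19 → roll 3 (new)  [load 19/21]
  6 → roll 1  [load 18/21]
  20 → roll 4 (new)  [load 20/21]
  13 → roll 5 (new)  [load 13/21]
  7 → roll 5  [load 20/21]
  6 → roll 2  [load 17/21]
  9 → roll 6 (new)  [load 9/21]
  11 → roll 6  [load 20/21]
  14 → roll 7 (new)  [load 14/21]
  18 → roll 8 (new)  [load 18/21]
8 paper rolls opened.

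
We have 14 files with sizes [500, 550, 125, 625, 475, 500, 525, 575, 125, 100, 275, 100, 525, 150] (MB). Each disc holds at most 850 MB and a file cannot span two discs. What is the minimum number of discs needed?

Total = 625 + 575 + 550 + 525 + 525 + 500 + 500 + 475 + 275 + 150 + 125 + 125 + 100 + 100 = 5150 MB.
Lower bound: ⌈5150/850⌉ = 7 discs.
Also, 8 files each exceed 425 MB, and no two of those can share a disc, so at least 8 discs are needed.
A packing using 8 discs:
  disc 1: 625 + 150 = 775
  disc 2: 575 + 275 = 850
  disc 3: 550 + 125 + 125 = 800
  disc 4: 525 + 100 + 100 = 725
  disc 5: 525 = 525
  disc 6: 500 = 500
  disc 7: 500 = 500
  disc 8: 475 = 475
This matches the lower bound, so 8 is optimal.

8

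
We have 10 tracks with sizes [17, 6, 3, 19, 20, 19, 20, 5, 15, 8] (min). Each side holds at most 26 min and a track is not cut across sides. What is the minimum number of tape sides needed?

Total = 20 + 20 + 19 + 19 + 17 + 15 + 8 + 6 + 5 + 3 = 132 min.
Lower bound: ⌈132/26⌉ = 6 tape sides.
A packing using 6 tape sides:
  side 1: 20 + 6 = 26
  side 2: 20 + 5 = 25
  side 3: 19 + 3 = 22
  side 4: 19 = 19
  side 5: 17 + 8 = 25
  side 6: 15 = 15
This matches the lower bound, so 6 is optimal.

6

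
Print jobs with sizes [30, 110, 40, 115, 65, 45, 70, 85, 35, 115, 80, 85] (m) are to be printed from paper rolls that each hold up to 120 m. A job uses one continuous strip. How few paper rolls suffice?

Total = 115 + 115 + 110 + 85 + 85 + 80 + 70 + 65 + 45 + 40 + 35 + 30 = 875 m.
Lower bound: ⌈875/120⌉ = 8 paper rolls.
A packing using 8 paper rolls:
  roll 1: 115 = 115
  roll 2: 115 = 115
  roll 3: 110 = 110
  roll 4: 85 + 35 = 120
  roll 5: 85 + 30 = 115
  roll 6: 80 + 40 = 120
  roll 7: 70 + 45 = 115
  roll 8: 65 = 65
This matches the lower bound, so 8 is optimal.

8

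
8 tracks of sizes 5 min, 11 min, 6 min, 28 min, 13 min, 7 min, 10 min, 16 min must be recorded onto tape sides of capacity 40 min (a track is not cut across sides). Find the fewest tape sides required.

Total = 28 + 16 + 13 + 11 + 10 + 7 + 6 + 5 = 96 min.
Lower bound: ⌈96/40⌉ = 3 tape sides.
A packing using 3 tape sides:
  side 1: 28 + 11 = 39
  side 2: 16 + 13 + 10 = 39
  side 3: 7 + 6 + 5 = 18
This matches the lower bound, so 3 is optimal.

3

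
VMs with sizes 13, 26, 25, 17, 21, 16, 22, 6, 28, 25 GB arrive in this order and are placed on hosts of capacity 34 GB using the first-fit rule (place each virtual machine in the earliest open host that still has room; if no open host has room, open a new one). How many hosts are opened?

  13 → host 1 (new)  [load 13/34]
  26 → host 2 (new)  [load 26/34]
  25 → host 3 (new)  [load 25/34]
  17 → host 1  [load 30/34]
  21 → host 4 (new)  [load 21/34]
  16 → host 5 (new)  [load 16/34]
  22 → host 6 (new)  [load 22/34]
  6 → host 2  [load 32/34]
  28 → host 7 (new)  [load 28/34]
  25 → host 8 (new)  [load 25/34]
8 hosts opened.

8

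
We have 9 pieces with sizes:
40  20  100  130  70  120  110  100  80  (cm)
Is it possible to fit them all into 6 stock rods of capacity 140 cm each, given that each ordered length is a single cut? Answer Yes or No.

Total = 770 cm; ⌈770/140⌉ = 6.
The bound of 6 does not rule out 6, but exhaustive search shows no assignment into 6 stock rods of capacity 140 cm exists — the minimum is 7.

No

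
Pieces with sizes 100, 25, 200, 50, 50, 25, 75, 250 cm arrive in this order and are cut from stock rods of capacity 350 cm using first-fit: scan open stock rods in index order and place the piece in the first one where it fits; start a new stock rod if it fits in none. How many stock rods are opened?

3

  100 → stock rod 1 (new)  [load 100/350]
  25 → stock rod 1  [load 125/350]
  200 → stock rod 1  [load 325/350]
  50 → stock rod 2 (new)  [load 50/350]
  50 → stock rod 2  [load 100/350]
  25 → stock rod 1  [load 350/350]
  75 → stock rod 2  [load 175/350]
  250 → stock rod 3 (new)  [load 250/350]
3 stock rods opened.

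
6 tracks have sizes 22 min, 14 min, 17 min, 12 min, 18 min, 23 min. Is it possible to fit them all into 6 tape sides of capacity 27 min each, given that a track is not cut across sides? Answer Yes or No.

A valid assignment using 5 tape sides:
  side 1: 23 = 23
  side 2: 22 = 22
  side 3: 18 = 18
  side 4: 17 = 17
  side 5: 14 + 12 = 26
That uses only 5 ≤ 6, so 6 tape sides are enough.

Yes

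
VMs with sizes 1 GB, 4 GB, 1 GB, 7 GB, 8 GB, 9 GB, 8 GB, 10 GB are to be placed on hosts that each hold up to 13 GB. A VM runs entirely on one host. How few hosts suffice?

5

Total = 10 + 9 + 8 + 8 + 7 + 4 + 1 + 1 = 48 GB.
Lower bound: ⌈48/13⌉ = 4 hosts.
Also, 5 VMs each exceed 13/2 GB, and no two of those can share a host, so at least 5 hosts are needed.
A packing using 5 hosts:
  host 1: 10 + 1 + 1 = 12
  host 2: 9 + 4 = 13
  host 3: 8 = 8
  host 4: 8 = 8
  host 5: 7 = 7
This matches the lower bound, so 5 is optimal.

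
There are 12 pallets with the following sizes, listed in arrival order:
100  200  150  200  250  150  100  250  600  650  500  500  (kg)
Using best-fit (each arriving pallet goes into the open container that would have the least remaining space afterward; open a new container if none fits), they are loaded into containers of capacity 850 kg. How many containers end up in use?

  100 → container 1 (new)  [load 100/850]
  200 → container 1  [load 300/850]
  150 → container 1  [load 450/850]
  200 → container 1  [load 650/850]
  250 → container 2 (new)  [load 250/850]
  150 → container 1  [load 800/850]
  100 → container 2  [load 350/850]
  250 → container 2  [load 600/850]
  600 → container 3 (new)  [load 600/850]
  650 → container 4 (new)  [load 650/850]
  500 → container 5 (new)  [load 500/850]
  500 → container 6 (new)  [load 500/850]
6 containers opened.

6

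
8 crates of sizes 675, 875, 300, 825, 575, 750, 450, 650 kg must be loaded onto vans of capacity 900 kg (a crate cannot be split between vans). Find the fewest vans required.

Total = 875 + 825 + 750 + 675 + 650 + 575 + 450 + 300 = 5100 kg.
Lower bound: ⌈5100/900⌉ = 6 vans.
A packing using 7 vans:
  van 1: 875 = 875
  van 2: 825 = 825
  van 3: 750 = 750
  van 4: 675 = 675
  van 5: 650 = 650
  van 6: 575 + 300 = 875
  van 7: 450 = 450
No arrangement into 6 vans stays within capacity, so 7 is optimal.

7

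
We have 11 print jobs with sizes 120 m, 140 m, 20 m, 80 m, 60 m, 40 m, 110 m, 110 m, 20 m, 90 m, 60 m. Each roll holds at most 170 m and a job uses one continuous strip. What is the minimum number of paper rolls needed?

Total = 140 + 120 + 110 + 110 + 90 + 80 + 60 + 60 + 40 + 20 + 20 = 850 m.
Lower bound: ⌈850/170⌉ = 5 paper rolls.
A packing using 6 paper rolls:
  roll 1: 140 + 20 = 160
  roll 2: 120 + 40 = 160
  roll 3: 110 + 60 = 170
  roll 4: 110 + 60 = 170
  roll 5: 90 + 80 = 170
  roll 6: 20 = 20
No arrangement into 5 paper rolls stays within capacity, so 6 is optimal.

6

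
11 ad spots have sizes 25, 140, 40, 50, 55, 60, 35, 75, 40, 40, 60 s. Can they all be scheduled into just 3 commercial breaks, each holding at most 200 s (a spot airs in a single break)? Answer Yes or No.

Total = 620 s; ⌈620/200⌉ = 4.
At least 4 commercial breaks are required, but only 3 are allowed.

No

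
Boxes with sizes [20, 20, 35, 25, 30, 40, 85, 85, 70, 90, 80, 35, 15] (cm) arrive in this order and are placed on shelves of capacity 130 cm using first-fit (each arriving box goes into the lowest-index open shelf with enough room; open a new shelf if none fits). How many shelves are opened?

6

  20 → shelf 1 (new)  [load 20/130]
  20 → shelf 1  [load 40/130]
  35 → shelf 1  [load 75/130]
  25 → shelf 1  [load 100/130]
  30 → shelf 1  [load 130/130]
  40 → shelf 2 (new)  [load 40/130]
  85 → shelf 2  [load 125/130]
  85 → shelf 3 (new)  [load 85/130]
  70 → shelf 4 (new)  [load 70/130]
  90 → shelf 5 (new)  [load 90/130]
  80 → shelf 6 (new)  [load 80/130]
  35 → shelf 3  [load 120/130]
  15 → shelf 4  [load 85/130]
6 shelves opened.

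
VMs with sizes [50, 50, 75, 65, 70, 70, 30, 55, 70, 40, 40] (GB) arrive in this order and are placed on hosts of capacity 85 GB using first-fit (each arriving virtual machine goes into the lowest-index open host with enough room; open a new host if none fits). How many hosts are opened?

9

  50 → host 1 (new)  [load 50/85]
  50 → host 2 (new)  [load 50/85]
  75 → host 3 (new)  [load 75/85]
  65 → host 4 (new)  [load 65/85]
  70 → host 5 (new)  [load 70/85]
  70 → host 6 (new)  [load 70/85]
  30 → host 1  [load 80/85]
  55 → host 7 (new)  [load 55/85]
  70 → host 8 (new)  [load 70/85]
  40 → host 9 (new)  [load 40/85]
  40 → host 9  [load 80/85]
9 hosts opened.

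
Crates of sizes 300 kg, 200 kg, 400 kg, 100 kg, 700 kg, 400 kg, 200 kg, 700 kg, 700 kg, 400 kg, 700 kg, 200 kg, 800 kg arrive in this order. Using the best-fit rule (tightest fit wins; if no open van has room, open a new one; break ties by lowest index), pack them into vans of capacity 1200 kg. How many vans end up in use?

6

  300 → van 1 (new)  [load 300/1200]
  200 → van 1  [load 500/1200]
  400 → van 1  [load 900/1200]
  100 → van 1  [load 1000/1200]
  700 → van 2 (new)  [load 700/1200]
  400 → van 2  [load 1100/1200]
  200 → van 1  [load 1200/1200]
  700 → van 3 (new)  [load 700/1200]
  700 → van 4 (new)  [load 700/1200]
  400 → van 3  [load 1100/1200]
  700 → van 5 (new)  [load 700/1200]
  200 → van 4  [load 900/1200]
  800 → van 6 (new)  [load 800/1200]
6 vans opened.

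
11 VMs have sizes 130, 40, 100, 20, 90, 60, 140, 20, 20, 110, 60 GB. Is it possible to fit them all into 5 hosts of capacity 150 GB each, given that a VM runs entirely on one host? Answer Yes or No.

Total = 790 GB; ⌈790/150⌉ = 6.
At least 6 hosts are required, but only 5 are allowed.

No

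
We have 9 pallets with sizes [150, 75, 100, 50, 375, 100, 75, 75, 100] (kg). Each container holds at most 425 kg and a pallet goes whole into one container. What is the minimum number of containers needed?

Total = 375 + 150 + 100 + 100 + 100 + 75 + 75 + 75 + 50 = 1100 kg.
Lower bound: ⌈1100/425⌉ = 3 containers.
A packing using 3 containers:
  container 1: 375 + 50 = 425
  container 2: 150 + 100 + 100 + 75 = 425
  container 3: 100 + 75 + 75 = 250
This matches the lower bound, so 3 is optimal.

3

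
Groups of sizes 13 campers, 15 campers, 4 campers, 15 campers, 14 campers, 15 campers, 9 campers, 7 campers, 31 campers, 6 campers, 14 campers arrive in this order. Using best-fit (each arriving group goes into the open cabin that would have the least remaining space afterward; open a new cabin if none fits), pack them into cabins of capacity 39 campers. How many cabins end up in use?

  13 → cabin 1 (new)  [load 13/39]
  15 → cabin 1  [load 28/39]
  4 → cabin 1  [load 32/39]
  15 → cabin 2 (new)  [load 15/39]
  14 → cabin 2  [load 29/39]
  15 → cabin 3 (new)  [load 15/39]
  9 → cabin 2  [load 38/39]
  7 → cabin 1  [load 39/39]
  31 → cabin 4 (new)  [load 31/39]
  6 → cabin 4  [load 37/39]
  14 → cabin 3  [load 29/39]
4 cabins opened.

4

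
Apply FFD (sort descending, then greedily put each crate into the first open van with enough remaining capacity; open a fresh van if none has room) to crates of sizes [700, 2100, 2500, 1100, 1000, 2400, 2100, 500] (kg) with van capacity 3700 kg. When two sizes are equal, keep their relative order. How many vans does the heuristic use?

4

Sorted descending: 2500, 2400, 2100, 2100, 1100, 1000, 700, 500.
  2500 → van 1 (new)  [load 2500/3700]
  2400 → van 2 (new)  [load 2400/3700]
  2100 → van 3 (new)  [load 2100/3700]
  2100 → van 4 (new)  [load 2100/3700]
  1100 → van 1  [load 3600/3700]
  1000 → van 2  [load 3400/3700]
  700 → van 3  [load 2800/3700]
  500 → van 3  [load 3300/3700]
4 vans opened.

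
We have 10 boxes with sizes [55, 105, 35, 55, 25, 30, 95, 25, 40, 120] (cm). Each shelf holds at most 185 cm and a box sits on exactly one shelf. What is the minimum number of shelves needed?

4

Total = 120 + 105 + 95 + 55 + 55 + 40 + 35 + 30 + 25 + 25 = 585 cm.
Lower bound: ⌈585/185⌉ = 4 shelves.
A packing using 4 shelves:
  shelf 1: 120 + 55 = 175
  shelf 2: 105 + 55 + 25 = 185
  shelf 3: 95 + 40 + 35 = 170
  shelf 4: 30 + 25 = 55
This matches the lower bound, so 4 is optimal.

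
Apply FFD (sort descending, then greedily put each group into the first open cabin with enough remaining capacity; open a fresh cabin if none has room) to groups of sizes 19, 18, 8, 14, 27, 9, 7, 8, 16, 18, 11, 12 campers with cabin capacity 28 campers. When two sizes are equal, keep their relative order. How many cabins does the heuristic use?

Sorted descending: 27, 19, 18, 18, 16, 14, 12, 11, 9, 8, 8, 7.
  27 → cabin 1 (new)  [load 27/28]
  19 → cabin 2 (new)  [load 19/28]
  18 → cabin 3 (new)  [load 18/28]
  18 → cabin 4 (new)  [load 18/28]
  16 → cabin 5 (new)  [load 16/28]
  14 → cabin 6 (new)  [load 14/28]
  12 → cabin 5  [load 28/28]
  11 → cabin 6  [load 25/28]
  9 → cabin 2  [load 28/28]
  8 → cabin 3  [load 26/28]
  8 → cabin 4  [load 26/28]
  7 → cabin 7 (new)  [load 7/28]
7 cabins opened.

7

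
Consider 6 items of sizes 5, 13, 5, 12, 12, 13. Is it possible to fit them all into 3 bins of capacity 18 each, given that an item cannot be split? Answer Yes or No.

Total = 60; ⌈60/18⌉ = 4.
At least 4 bins are required, but only 3 are allowed.

No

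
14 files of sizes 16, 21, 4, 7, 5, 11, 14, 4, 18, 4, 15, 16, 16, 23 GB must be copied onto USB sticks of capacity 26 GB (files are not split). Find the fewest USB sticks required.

8

Total = 23 + 21 + 18 + 16 + 16 + 16 + 15 + 14 + 11 + 7 + 5 + 4 + 4 + 4 = 174 GB.
Lower bound: ⌈174/26⌉ = 7 USB sticks.
Also, 8 files each exceed 13 GB, and no two of those can share a USB stick, so at least 8 USB sticks are needed.
A packing using 8 USB sticks:
  USB stick 1: 23 = 23
  USB stick 2: 21 + 5 = 26
  USB stick 3: 18 + 7 = 25
  USB stick 4: 16 + 4 + 4 = 24
  USB stick 5: 16 + 4 = 20
  USB stick 6: 16 = 16
  USB stick 7: 15 + 11 = 26
  USB stick 8: 14 = 14
This matches the lower bound, so 8 is optimal.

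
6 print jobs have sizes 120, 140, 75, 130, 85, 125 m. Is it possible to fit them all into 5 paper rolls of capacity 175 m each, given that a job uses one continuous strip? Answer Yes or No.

Yes

A valid assignment using 5 paper rolls:
  roll 1: 140 = 140
  roll 2: 130 = 130
  roll 3: 125 = 125
  roll 4: 120 = 120
  roll 5: 85 + 75 = 160
Every load is within 175 m, so 5 paper rolls suffice.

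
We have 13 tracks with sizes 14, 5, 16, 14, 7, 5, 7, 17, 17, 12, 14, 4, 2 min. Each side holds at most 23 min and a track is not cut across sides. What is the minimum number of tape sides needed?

7

Total = 17 + 17 + 16 + 14 + 14 + 14 + 12 + 7 + 7 + 5 + 5 + 4 + 2 = 134 min.
Lower bound: ⌈134/23⌉ = 6 tape sides.
Also, 7 tracks each exceed 23/2 min, and no two of those can share a side, so at least 7 tape sides are needed.
A packing using 7 tape sides:
  side 1: 17 + 5 = 22
  side 2: 17 + 5 = 22
  side 3: 16 + 7 = 23
  side 4: 14 + 7 + 2 = 23
  side 5: 14 + 4 = 18
  side 6: 14 = 14
  side 7: 12 = 12
This matches the lower bound, so 7 is optimal.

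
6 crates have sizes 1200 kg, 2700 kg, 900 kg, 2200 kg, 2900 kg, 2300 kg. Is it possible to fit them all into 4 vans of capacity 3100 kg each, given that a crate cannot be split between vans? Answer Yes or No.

Total = 12200 kg; ⌈12200/3100⌉ = 4.
The bound of 4 does not rule out 4, but exhaustive search shows no assignment into 4 vans of capacity 3100 kg exists — the minimum is 5.

No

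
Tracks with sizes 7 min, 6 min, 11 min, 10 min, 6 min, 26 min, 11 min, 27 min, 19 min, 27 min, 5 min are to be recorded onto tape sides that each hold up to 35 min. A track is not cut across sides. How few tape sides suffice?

5

Total = 27 + 27 + 26 + 19 + 11 + 11 + 10 + 7 + 6 + 6 + 5 = 155 min.
Lower bound: ⌈155/35⌉ = 5 tape sides.
A packing using 5 tape sides:
  side 1: 27 + 7 = 34
  side 2: 27 + 6 = 33
  side 3: 26 + 6 = 32
  side 4: 19 + 11 + 5 = 35
  side 5: 11 + 10 = 21
This matches the lower bound, so 5 is optimal.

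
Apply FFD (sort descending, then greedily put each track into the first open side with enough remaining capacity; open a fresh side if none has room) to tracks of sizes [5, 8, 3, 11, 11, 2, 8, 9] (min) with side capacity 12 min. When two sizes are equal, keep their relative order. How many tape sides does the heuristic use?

Sorted descending: 11, 11, 9, 8, 8, 5, 3, 2.
  11 → side 1 (new)  [load 11/12]
  11 → side 2 (new)  [load 11/12]
  9 → side 3 (new)  [load 9/12]
  8 → side 4 (new)  [load 8/12]
  8 → side 5 (new)  [load 8/12]
  5 → side 6 (new)  [load 5/12]
  3 → side 3  [load 12/12]
  2 → side 4  [load 10/12]
6 tape sides opened.

6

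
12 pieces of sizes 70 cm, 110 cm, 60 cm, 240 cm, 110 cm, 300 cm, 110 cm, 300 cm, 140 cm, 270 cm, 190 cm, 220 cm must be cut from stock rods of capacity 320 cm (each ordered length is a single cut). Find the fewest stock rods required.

8

Total = 300 + 300 + 270 + 240 + 220 + 190 + 140 + 110 + 110 + 110 + 70 + 60 = 2120 cm.
Lower bound: ⌈2120/320⌉ = 7 stock rods.
A packing using 8 stock rods:
  stock rod 1: 300 = 300
  stock rod 2: 300 = 300
  stock rod 3: 270 = 270
  stock rod 4: 240 + 70 = 310
  stock rod 5: 220 + 60 = 280
  stock rod 6: 190 + 110 = 300
  stock rod 7: 140 + 110 = 250
  stock rod 8: 110 = 110
No arrangement into 7 stock rods stays within capacity, so 8 is optimal.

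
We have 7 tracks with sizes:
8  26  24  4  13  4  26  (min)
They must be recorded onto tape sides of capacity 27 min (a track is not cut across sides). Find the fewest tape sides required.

Total = 26 + 26 + 24 + 13 + 8 + 4 + 4 = 105 min.
Lower bound: ⌈105/27⌉ = 4 tape sides.
A packing using 5 tape sides:
  side 1: 26 = 26
  side 2: 26 = 26
  side 3: 24 = 24
  side 4: 13 + 8 + 4 = 25
  side 5: 4 = 4
No arrangement into 4 tape sides stays within capacity, so 5 is optimal.

5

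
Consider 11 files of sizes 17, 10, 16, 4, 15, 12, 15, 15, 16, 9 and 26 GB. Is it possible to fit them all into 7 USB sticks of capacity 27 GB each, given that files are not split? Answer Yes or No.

A valid assignment using 7 USB sticks:
  USB stick 1: 26 = 26
  USB stick 2: 17 + 10 = 27
  USB stick 3: 16 + 9 = 25
  USB stick 4: 16 + 4 = 20
  USB stick 5: 15 + 12 = 27
  USB stick 6: 15 = 15
  USB stick 7: 15 = 15
Every load is within 27 GB, so 7 USB sticks suffice.

Yes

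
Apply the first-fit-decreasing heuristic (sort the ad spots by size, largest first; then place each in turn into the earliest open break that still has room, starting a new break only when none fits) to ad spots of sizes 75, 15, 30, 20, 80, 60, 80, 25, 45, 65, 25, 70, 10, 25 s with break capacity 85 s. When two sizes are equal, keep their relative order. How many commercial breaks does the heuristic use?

8

Sorted descending: 80, 80, 75, 70, 65, 60, 45, 30, 25, 25, 25, 20, 15, 10.
  80 → break 1 (new)  [load 80/85]
  80 → break 2 (new)  [load 80/85]
  75 → break 3 (new)  [load 75/85]
  70 → break 4 (new)  [load 70/85]
  65 → break 5 (new)  [load 65/85]
  60 → break 6 (new)  [load 60/85]
  45 → break 7 (new)  [load 45/85]
  30 → break 7  [load 75/85]
  25 → break 6  [load 85/85]
  25 → break 8 (new)  [load 25/85]
  25 → break 8  [load 50/85]
  20 → break 5  [load 85/85]
  15 → break 4  [load 85/85]
  10 → break 3  [load 85/85]
8 commercial breaks opened.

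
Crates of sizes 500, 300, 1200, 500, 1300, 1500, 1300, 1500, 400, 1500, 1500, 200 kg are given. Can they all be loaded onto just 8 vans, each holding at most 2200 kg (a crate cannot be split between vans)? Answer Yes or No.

A valid assignment using 7 vans:
  van 1: 1500 + 500 + 200 = 2200
  van 2: 1500 + 500 = 2000
  van 3: 1500 + 400 + 300 = 2200
  van 4: 1500 = 1500
  van 5: 1300 = 1300
  van 6: 1300 = 1300
  van 7: 1200 = 1200
That uses only 7 ≤ 8, so 8 vans are enough.

Yes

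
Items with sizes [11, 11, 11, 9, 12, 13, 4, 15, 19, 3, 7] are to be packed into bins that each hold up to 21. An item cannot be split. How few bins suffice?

Total = 19 + 15 + 13 + 12 + 11 + 11 + 11 + 9 + 7 + 4 + 3 = 115.
Lower bound: ⌈115/21⌉ = 6 bins.
Also, 7 items each exceed 21/2, and no two of those can share a bin, so at least 7 bins are needed.
A packing using 7 bins:
  bin 1: 19 = 19
  bin 2: 15 + 4 = 19
  bin 3: 13 + 7 = 20
  bin 4: 12 + 9 = 21
  bin 5: 11 + 3 = 14
  bin 6: 11 = 11
  bin 7: 11 = 11
This matches the lower bound, so 7 is optimal.

7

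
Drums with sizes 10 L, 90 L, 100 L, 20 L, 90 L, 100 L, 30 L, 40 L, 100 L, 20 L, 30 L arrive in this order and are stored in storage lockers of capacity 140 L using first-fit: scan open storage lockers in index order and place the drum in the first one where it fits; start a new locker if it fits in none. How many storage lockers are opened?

  10 → locker 1 (new)  [load 10/140]
  90 → locker 1  [load 100/140]
  100 → locker 2 (new)  [load 100/140]
  20 → locker 1  [load 120/140]
  90 → locker 3 (new)  [load 90/140]
  100 → locker 4 (new)  [load 100/140]
  30 → locker 2  [load 130/140]
  40 → locker 3  [load 130/140]
  100 → locker 5 (new)  [load 100/140]
  20 → locker 1  [load 140/140]
  30 → locker 4  [load 130/140]
5 storage lockers opened.

5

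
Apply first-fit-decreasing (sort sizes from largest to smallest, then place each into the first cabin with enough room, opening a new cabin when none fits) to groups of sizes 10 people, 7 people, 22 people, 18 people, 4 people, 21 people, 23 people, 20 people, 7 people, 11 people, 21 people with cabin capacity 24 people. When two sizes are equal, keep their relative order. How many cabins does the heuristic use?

8

Sorted descending: 23, 22, 21, 21, 20, 18, 11, 10, 7, 7, 4.
  23 → cabin 1 (new)  [load 23/24]
  22 → cabin 2 (new)  [load 22/24]
  21 → cabin 3 (new)  [load 21/24]
  21 → cabin 4 (new)  [load 21/24]
  20 → cabin 5 (new)  [load 20/24]
  18 → cabin 6 (new)  [load 18/24]
  11 → cabin 7 (new)  [load 11/24]
  10 → cabin 7  [load 21/24]
  7 → cabin 8 (new)  [load 7/24]
  7 → cabin 8  [load 14/24]
  4 → cabin 5  [load 24/24]
8 cabins opened.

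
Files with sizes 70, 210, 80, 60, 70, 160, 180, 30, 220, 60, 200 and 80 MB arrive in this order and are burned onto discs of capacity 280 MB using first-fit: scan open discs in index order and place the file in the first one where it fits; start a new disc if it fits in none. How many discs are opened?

  70 → disc 1 (new)  [load 70/280]
  210 → disc 1  [load 280/280]
  80 → disc 2 (new)  [load 80/280]
  60 → disc 2  [load 140/280]
  70 → disc 2  [load 210/280]
  160 → disc 3 (new)  [load 160/280]
  180 → disc 4 (new)  [load 180/280]
  30 → disc 2  [load 240/280]
  220 → disc 5 (new)  [load 220/280]
  60 → disc 3  [load 220/280]
  200 → disc 6 (new)  [load 200/280]
  80 → disc 4  [load 260/280]
6 discs opened.

6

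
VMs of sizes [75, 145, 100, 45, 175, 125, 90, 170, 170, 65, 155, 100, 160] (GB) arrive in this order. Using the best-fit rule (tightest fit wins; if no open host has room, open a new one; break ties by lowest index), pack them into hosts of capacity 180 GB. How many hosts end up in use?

10

  75 → host 1 (new)  [load 75/180]
  145 → host 2 (new)  [load 145/180]
  100 → host 1  [load 175/180]
  45 → host 3 (new)  [load 45/180]
  175 → host 4 (new)  [load 175/180]
  125 → host 3  [load 170/180]
  90 → host 5 (new)  [load 90/180]
  170 → host 6 (new)  [load 170/180]
  170 → host 7 (new)  [load 170/180]
  65 → host 5  [load 155/180]
  155 → host 8 (new)  [load 155/180]
  100 → host 9 (new)  [load 100/180]
  160 → host 10 (new)  [load 160/180]
10 hosts opened.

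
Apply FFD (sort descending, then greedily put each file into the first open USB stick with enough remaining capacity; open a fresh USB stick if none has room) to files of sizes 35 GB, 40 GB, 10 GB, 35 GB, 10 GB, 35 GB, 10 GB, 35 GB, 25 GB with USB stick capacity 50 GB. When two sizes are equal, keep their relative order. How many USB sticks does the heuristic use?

6

Sorted descending: 40, 35, 35, 35, 35, 25, 10, 10, 10.
  40 → USB stick 1 (new)  [load 40/50]
  35 → USB stick 2 (new)  [load 35/50]
  35 → USB stick 3 (new)  [load 35/50]
  35 → USB stick 4 (new)  [load 35/50]
  35 → USB stick 5 (new)  [load 35/50]
  25 → USB stick 6 (new)  [load 25/50]
  10 → USB stick 1  [load 50/50]
  10 → USB stick 2  [load 45/50]
  10 → USB stick 3  [load 45/50]
6 USB sticks opened.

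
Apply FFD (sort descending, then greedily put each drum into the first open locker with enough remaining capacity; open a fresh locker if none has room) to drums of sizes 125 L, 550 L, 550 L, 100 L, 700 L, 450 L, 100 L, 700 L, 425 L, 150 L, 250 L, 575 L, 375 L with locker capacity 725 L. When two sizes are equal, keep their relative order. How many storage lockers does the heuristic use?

8

Sorted descending: 700, 700, 575, 550, 550, 450, 425, 375, 250, 150, 125, 100, 100.
  700 → locker 1 (new)  [load 700/725]
  700 → locker 2 (new)  [load 700/725]
  575 → locker 3 (new)  [load 575/725]
  550 → locker 4 (new)  [load 550/725]
  550 → locker 5 (new)  [load 550/725]
  450 → locker 6 (new)  [load 450/725]
  425 → locker 7 (new)  [load 425/725]
  375 → locker 8 (new)  [load 375/725]
  250 → locker 6  [load 700/725]
  150 → locker 3  [load 725/725]
  125 → locker 4  [load 675/725]
  100 → locker 5  [load 650/725]
  100 → locker 7  [load 525/725]
8 storage lockers opened.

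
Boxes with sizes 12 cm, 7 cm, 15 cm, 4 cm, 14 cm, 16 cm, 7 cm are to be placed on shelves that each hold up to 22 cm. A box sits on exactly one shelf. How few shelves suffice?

Total = 16 + 15 + 14 + 12 + 7 + 7 + 4 = 75 cm.
Lower bound: ⌈75/22⌉ = 4 shelves.
A packing using 4 shelves:
  shelf 1: 16 + 4 = 20
  shelf 2: 15 + 7 = 22
  shelf 3: 14 + 7 = 21
  shelf 4: 12 = 12
This matches the lower bound, so 4 is optimal.

4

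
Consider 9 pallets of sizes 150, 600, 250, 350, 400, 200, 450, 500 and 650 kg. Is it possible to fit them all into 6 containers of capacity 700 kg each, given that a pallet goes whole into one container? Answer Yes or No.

A valid assignment using 6 containers:
  container 1: 650 = 650
  container 2: 600 = 600
  container 3: 500 + 200 = 700
  container 4: 450 + 250 = 700
  container 5: 400 + 150 = 550
  container 6: 350 = 350
Every load is within 700 kg, so 6 containers suffice.

Yes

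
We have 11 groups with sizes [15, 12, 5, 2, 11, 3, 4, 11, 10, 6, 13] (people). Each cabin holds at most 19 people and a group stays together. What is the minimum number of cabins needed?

6

Total = 15 + 13 + 12 + 11 + 11 + 10 + 6 + 5 + 4 + 3 + 2 = 92 people.
Lower bound: ⌈92/19⌉ = 5 cabins.
Also, 6 groups each exceed 19/2 people, and no two of those can share a cabin, so at least 6 cabins are needed.
A packing using 6 cabins:
  cabin 1: 15 + 4 = 19
  cabin 2: 13 + 6 = 19
  cabin 3: 12 + 5 + 2 = 19
  cabin 4: 11 + 3 = 14
  cabin 5: 11 = 11
  cabin 6: 10 = 10
This matches the lower bound, so 6 is optimal.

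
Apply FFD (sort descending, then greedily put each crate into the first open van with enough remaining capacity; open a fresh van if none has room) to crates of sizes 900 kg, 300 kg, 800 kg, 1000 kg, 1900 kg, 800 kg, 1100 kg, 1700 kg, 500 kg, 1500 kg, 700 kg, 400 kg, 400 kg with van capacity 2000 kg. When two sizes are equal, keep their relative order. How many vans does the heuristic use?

7

Sorted descending: 1900, 1700, 1500, 1100, 1000, 900, 800, 800, 700, 500, 400, 400, 300.
  1900 → van 1 (new)  [load 1900/2000]
  1700 → van 2 (new)  [load 1700/2000]
  1500 → van 3 (new)  [load 1500/2000]
  1100 → van 4 (new)  [load 1100/2000]
  1000 → van 5 (new)  [load 1000/2000]
  900 → van 4  [load 2000/2000]
  800 → van 5  [load 1800/2000]
  800 → van 6 (new)  [load 800/2000]
  700 → van 6  [load 1500/2000]
  500 → van 3  [load 2000/2000]
  400 → van 6  [load 1900/2000]
  400 → van 7 (new)  [load 400/2000]
  300 → van 2  [load 2000/2000]
7 vans opened.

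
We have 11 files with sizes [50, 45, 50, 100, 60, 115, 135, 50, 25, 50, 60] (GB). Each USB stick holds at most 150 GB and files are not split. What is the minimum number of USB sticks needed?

Total = 135 + 115 + 100 + 60 + 60 + 50 + 50 + 50 + 50 + 45 + 25 = 740 GB.
Lower bound: ⌈740/150⌉ = 5 USB sticks.
A packing using 6 USB sticks:
  USB stick 1: 135 = 135
  USB stick 2: 115 + 25 = 140
  USB stick 3: 100 + 50 = 150
  USB stick 4: 60 + 60 = 120
  USB stick 5: 50 + 50 + 50 = 150
  USB stick 6: 45 = 45
No arrangement into 5 USB sticks stays within capacity, so 6 is optimal.

6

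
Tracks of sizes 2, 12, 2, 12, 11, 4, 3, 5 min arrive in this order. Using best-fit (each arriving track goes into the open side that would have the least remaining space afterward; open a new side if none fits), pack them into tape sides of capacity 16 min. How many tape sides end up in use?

  2 → side 1 (new)  [load 2/16]
  12 → side 1  [load 14/16]
  2 → side 1  [load 16/16]
  12 → side 2 (new)  [load 12/16]
  11 → side 3 (new)  [load 11/16]
  4 → side 2  [load 16/16]
  3 → side 3  [load 14/16]
  5 → side 4 (new)  [load 5/16]
4 tape sides opened.

4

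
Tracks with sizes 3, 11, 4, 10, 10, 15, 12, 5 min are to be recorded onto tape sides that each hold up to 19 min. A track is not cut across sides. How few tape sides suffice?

5

Total = 15 + 12 + 11 + 10 + 10 + 5 + 4 + 3 = 70 min.
Lower bound: ⌈70/19⌉ = 4 tape sides.
Also, 5 tracks each exceed 19/2 min, and no two of those can share a side, so at least 5 tape sides are needed.
A packing using 5 tape sides:
  side 1: 15 + 4 = 19
  side 2: 12 + 5 = 17
  side 3: 11 + 3 = 14
  side 4: 10 = 10
  side 5: 10 = 10
This matches the lower bound, so 5 is optimal.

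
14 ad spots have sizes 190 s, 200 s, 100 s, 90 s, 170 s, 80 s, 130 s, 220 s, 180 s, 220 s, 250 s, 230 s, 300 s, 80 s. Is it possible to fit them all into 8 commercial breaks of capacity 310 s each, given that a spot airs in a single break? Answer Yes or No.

No

Total = 2440 s; ⌈2440/310⌉ = 8.
9 ad spots each exceed half the capacity and cannot share a break, forcing at least 9 commercial breaks.
At least 9 commercial breaks are required, but only 8 are allowed.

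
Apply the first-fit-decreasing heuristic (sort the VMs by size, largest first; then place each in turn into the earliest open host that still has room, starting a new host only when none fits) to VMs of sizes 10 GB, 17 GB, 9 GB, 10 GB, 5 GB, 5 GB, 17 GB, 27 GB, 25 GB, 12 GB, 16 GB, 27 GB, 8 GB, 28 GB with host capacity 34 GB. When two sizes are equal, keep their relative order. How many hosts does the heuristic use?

7

Sorted descending: 28, 27, 27, 25, 17, 17, 16, 12, 10, 10, 9, 8, 5, 5.
  28 → host 1 (new)  [load 28/34]
  27 → host 2 (new)  [load 27/34]
  27 → host 3 (new)  [load 27/34]
  25 → host 4 (new)  [load 25/34]
  17 → host 5 (new)  [load 17/34]
  17 → host 5  [load 34/34]
  16 → host 6 (new)  [load 16/34]
  12 → host 6  [load 28/34]
  10 → host 7 (new)  [load 10/34]
  10 → host 7  [load 20/34]
  9 → host 4  [load 34/34]
  8 → host 7  [load 28/34]
  5 → host 1  [load 33/34]
  5 → host 2  [load 32/34]
7 hosts opened.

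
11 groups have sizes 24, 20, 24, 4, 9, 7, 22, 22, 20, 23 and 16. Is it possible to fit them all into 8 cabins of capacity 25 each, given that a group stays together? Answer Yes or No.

Total = 191; ⌈191/25⌉ = 8.
The bound of 8 does not rule out 8, but exhaustive search shows no assignment into 8 cabins of capacity 25 exists — the minimum is 9.

No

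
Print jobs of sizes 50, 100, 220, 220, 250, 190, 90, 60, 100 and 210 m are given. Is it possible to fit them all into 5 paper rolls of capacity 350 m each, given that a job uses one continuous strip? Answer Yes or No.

Yes

A valid assignment using 5 paper rolls:
  roll 1: 250 + 100 = 350
  roll 2: 220 + 100 = 320
  roll 3: 220 + 90 = 310
  roll 4: 210 + 60 + 50 = 320
  roll 5: 190 = 190
Every load is within 350 m, so 5 paper rolls suffice.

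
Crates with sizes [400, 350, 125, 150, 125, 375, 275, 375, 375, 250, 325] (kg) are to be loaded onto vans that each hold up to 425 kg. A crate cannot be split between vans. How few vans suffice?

Total = 400 + 375 + 375 + 375 + 350 + 325 + 275 + 250 + 150 + 125 + 125 = 3125 kg.
Lower bound: ⌈3125/425⌉ = 8 vans.
A packing using 9 vans:
  van 1: 400 = 400
  van 2: 375 = 375
  van 3: 375 = 375
  van 4: 375 = 375
  van 5: 350 = 350
  van 6: 325 = 325
  van 7: 275 + 150 = 425
  van 8: 250 + 125 = 375
  van 9: 125 = 125
No arrangement into 8 vans stays within capacity, so 9 is optimal.

9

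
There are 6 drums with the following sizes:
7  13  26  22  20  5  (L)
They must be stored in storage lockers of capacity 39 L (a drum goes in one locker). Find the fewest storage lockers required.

Total = 26 + 22 + 20 + 13 + 7 + 5 = 93 L.
Lower bound: ⌈93/39⌉ = 3 storage lockers.
A packing using 3 storage lockers:
  locker 1: 26 + 13 = 39
  locker 2: 22 + 7 + 5 = 34
  locker 3: 20 = 20
This matches the lower bound, so 3 is optimal.

3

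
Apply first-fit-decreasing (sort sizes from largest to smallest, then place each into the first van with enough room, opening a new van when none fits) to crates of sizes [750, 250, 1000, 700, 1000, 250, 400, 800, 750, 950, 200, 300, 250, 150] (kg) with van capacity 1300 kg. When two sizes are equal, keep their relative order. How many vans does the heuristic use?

Sorted descending: 1000, 1000, 950, 800, 750, 750, 700, 400, 300, 250, 250, 250, 200, 150.
  1000 → van 1 (new)  [load 1000/1300]
  1000 → van 2 (new)  [load 1000/1300]
  950 → van 3 (new)  [load 950/1300]
  800 → van 4 (new)  [load 800/1300]
  750 → van 5 (new)  [load 750/1300]
  750 → van 6 (new)  [load 750/1300]
  700 → van 7 (new)  [load 700/1300]
  400 → van 4  [load 1200/1300]
  300 → van 1  [load 1300/1300]
  250 → van 2  [load 1250/1300]
  250 → van 3  [load 1200/1300]
  250 → van 5  [load 1000/1300]
  200 → van 5  [load 1200/1300]
  150 → van 6  [load 900/1300]
7 vans opened.

7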